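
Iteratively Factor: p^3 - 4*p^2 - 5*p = (p + 1)*(p^2 - 5*p) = p*(p + 1)*(p - 5)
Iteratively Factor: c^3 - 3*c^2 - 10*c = (c + 2)*(c^2 - 5*c) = (c - 5)*(c + 2)*(c)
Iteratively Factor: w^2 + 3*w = (w + 3)*(w)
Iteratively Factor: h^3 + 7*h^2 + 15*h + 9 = (h + 3)*(h^2 + 4*h + 3) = (h + 1)*(h + 3)*(h + 3)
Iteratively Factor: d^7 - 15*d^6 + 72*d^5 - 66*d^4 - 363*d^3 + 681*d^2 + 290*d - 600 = (d + 1)*(d^6 - 16*d^5 + 88*d^4 - 154*d^3 - 209*d^2 + 890*d - 600) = (d + 1)*(d + 2)*(d^5 - 18*d^4 + 124*d^3 - 402*d^2 + 595*d - 300) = (d - 5)*(d + 1)*(d + 2)*(d^4 - 13*d^3 + 59*d^2 - 107*d + 60) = (d - 5)*(d - 4)*(d + 1)*(d + 2)*(d^3 - 9*d^2 + 23*d - 15) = (d - 5)*(d - 4)*(d - 3)*(d + 1)*(d + 2)*(d^2 - 6*d + 5) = (d - 5)*(d - 4)*(d - 3)*(d - 1)*(d + 1)*(d + 2)*(d - 5)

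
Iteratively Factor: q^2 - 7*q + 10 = (q - 2)*(q - 5)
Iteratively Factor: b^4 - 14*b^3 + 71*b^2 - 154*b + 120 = (b - 4)*(b^3 - 10*b^2 + 31*b - 30) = (b - 4)*(b - 3)*(b^2 - 7*b + 10) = (b - 4)*(b - 3)*(b - 2)*(b - 5)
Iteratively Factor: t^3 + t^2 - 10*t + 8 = (t - 1)*(t^2 + 2*t - 8) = (t - 1)*(t + 4)*(t - 2)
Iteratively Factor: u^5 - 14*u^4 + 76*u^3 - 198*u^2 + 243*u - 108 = (u - 4)*(u^4 - 10*u^3 + 36*u^2 - 54*u + 27) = (u - 4)*(u - 1)*(u^3 - 9*u^2 + 27*u - 27) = (u - 4)*(u - 3)*(u - 1)*(u^2 - 6*u + 9) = (u - 4)*(u - 3)^2*(u - 1)*(u - 3)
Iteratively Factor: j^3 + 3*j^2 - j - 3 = (j - 1)*(j^2 + 4*j + 3) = (j - 1)*(j + 1)*(j + 3)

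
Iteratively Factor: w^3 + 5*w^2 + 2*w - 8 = (w + 2)*(w^2 + 3*w - 4) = (w + 2)*(w + 4)*(w - 1)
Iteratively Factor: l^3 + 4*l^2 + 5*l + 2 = (l + 2)*(l^2 + 2*l + 1) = (l + 1)*(l + 2)*(l + 1)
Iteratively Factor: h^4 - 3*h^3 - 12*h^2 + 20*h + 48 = (h + 2)*(h^3 - 5*h^2 - 2*h + 24) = (h - 3)*(h + 2)*(h^2 - 2*h - 8) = (h - 3)*(h + 2)^2*(h - 4)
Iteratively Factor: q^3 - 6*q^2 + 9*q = (q)*(q^2 - 6*q + 9) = q*(q - 3)*(q - 3)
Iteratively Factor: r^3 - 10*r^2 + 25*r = (r - 5)*(r^2 - 5*r) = r*(r - 5)*(r - 5)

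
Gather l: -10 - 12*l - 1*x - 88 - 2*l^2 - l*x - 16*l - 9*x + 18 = -2*l^2 + l*(-x - 28) - 10*x - 80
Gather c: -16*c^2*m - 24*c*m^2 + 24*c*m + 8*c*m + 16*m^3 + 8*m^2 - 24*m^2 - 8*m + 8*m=-16*c^2*m + c*(-24*m^2 + 32*m) + 16*m^3 - 16*m^2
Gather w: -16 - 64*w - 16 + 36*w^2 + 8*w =36*w^2 - 56*w - 32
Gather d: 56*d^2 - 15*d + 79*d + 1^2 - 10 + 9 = 56*d^2 + 64*d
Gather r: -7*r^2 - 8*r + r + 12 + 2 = -7*r^2 - 7*r + 14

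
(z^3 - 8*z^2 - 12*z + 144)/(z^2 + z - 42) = (z^2 - 2*z - 24)/(z + 7)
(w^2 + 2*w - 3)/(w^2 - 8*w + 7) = (w + 3)/(w - 7)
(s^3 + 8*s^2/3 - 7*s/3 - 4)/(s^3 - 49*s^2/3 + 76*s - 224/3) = (s^2 + 4*s + 3)/(s^2 - 15*s + 56)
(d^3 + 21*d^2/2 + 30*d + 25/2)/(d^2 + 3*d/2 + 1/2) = (d^2 + 10*d + 25)/(d + 1)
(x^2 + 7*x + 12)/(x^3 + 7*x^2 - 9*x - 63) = (x + 4)/(x^2 + 4*x - 21)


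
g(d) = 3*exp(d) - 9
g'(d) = 3*exp(d)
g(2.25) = 19.46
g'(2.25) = 28.46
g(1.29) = 1.90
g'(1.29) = 10.90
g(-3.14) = -8.87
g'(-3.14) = 0.13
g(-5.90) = -8.99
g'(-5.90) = 0.01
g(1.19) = 0.86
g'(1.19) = 9.86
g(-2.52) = -8.76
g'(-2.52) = 0.24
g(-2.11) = -8.64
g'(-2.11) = 0.36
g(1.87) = 10.46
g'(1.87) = 19.46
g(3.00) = 51.26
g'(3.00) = 60.26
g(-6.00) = -8.99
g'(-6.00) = 0.01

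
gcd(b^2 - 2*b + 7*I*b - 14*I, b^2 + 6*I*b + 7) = b + 7*I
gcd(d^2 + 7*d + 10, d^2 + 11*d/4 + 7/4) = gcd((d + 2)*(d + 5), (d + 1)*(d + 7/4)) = 1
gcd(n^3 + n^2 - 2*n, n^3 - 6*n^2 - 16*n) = n^2 + 2*n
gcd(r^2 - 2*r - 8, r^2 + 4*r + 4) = r + 2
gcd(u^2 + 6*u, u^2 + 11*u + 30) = u + 6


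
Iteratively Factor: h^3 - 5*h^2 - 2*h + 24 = (h + 2)*(h^2 - 7*h + 12) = (h - 4)*(h + 2)*(h - 3)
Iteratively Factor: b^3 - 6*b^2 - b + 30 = (b - 3)*(b^2 - 3*b - 10) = (b - 3)*(b + 2)*(b - 5)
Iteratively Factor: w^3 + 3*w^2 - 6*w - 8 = (w - 2)*(w^2 + 5*w + 4) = (w - 2)*(w + 4)*(w + 1)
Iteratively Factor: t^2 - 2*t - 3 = (t + 1)*(t - 3)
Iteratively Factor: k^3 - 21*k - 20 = (k + 1)*(k^2 - k - 20) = (k + 1)*(k + 4)*(k - 5)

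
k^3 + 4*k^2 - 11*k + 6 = (k - 1)^2*(k + 6)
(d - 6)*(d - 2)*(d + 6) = d^3 - 2*d^2 - 36*d + 72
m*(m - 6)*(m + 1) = m^3 - 5*m^2 - 6*m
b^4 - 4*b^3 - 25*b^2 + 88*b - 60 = (b - 6)*(b - 2)*(b - 1)*(b + 5)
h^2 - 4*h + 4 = (h - 2)^2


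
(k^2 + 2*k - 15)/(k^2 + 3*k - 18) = (k + 5)/(k + 6)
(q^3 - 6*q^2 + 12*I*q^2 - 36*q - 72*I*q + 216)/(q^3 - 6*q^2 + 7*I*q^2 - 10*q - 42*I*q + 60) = (q^2 + 12*I*q - 36)/(q^2 + 7*I*q - 10)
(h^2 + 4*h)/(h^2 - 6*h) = (h + 4)/(h - 6)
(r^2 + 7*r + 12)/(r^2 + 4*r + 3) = (r + 4)/(r + 1)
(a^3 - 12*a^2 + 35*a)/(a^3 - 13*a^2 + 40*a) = (a - 7)/(a - 8)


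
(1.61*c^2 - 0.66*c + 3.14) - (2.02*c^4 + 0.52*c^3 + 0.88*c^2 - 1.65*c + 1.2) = -2.02*c^4 - 0.52*c^3 + 0.73*c^2 + 0.99*c + 1.94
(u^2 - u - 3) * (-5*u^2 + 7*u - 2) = -5*u^4 + 12*u^3 + 6*u^2 - 19*u + 6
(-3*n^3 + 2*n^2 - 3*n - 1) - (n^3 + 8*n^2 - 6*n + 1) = -4*n^3 - 6*n^2 + 3*n - 2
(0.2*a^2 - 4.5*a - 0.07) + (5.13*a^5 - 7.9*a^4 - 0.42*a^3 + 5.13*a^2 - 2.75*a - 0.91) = 5.13*a^5 - 7.9*a^4 - 0.42*a^3 + 5.33*a^2 - 7.25*a - 0.98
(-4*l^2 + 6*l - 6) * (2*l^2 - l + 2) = -8*l^4 + 16*l^3 - 26*l^2 + 18*l - 12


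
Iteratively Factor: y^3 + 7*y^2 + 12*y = (y + 3)*(y^2 + 4*y) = y*(y + 3)*(y + 4)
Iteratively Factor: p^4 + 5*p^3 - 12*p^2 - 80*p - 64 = (p + 1)*(p^3 + 4*p^2 - 16*p - 64) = (p + 1)*(p + 4)*(p^2 - 16) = (p + 1)*(p + 4)^2*(p - 4)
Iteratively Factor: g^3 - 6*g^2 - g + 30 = (g + 2)*(g^2 - 8*g + 15) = (g - 5)*(g + 2)*(g - 3)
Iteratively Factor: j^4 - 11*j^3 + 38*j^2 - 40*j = (j - 4)*(j^3 - 7*j^2 + 10*j) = (j - 4)*(j - 2)*(j^2 - 5*j) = (j - 5)*(j - 4)*(j - 2)*(j)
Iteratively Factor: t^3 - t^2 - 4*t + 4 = (t - 1)*(t^2 - 4) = (t - 2)*(t - 1)*(t + 2)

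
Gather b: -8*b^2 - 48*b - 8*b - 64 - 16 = -8*b^2 - 56*b - 80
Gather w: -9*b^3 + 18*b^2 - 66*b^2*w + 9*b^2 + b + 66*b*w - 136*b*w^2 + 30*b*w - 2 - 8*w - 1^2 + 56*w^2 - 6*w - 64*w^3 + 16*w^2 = -9*b^3 + 27*b^2 + b - 64*w^3 + w^2*(72 - 136*b) + w*(-66*b^2 + 96*b - 14) - 3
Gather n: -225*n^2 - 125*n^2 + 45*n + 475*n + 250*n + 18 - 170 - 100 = -350*n^2 + 770*n - 252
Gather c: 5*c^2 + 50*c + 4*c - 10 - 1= 5*c^2 + 54*c - 11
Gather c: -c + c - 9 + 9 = 0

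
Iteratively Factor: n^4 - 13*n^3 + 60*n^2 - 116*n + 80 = (n - 5)*(n^3 - 8*n^2 + 20*n - 16) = (n - 5)*(n - 4)*(n^2 - 4*n + 4) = (n - 5)*(n - 4)*(n - 2)*(n - 2)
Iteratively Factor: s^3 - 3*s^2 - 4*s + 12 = (s + 2)*(s^2 - 5*s + 6) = (s - 2)*(s + 2)*(s - 3)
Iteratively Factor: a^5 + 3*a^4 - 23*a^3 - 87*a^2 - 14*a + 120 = (a - 1)*(a^4 + 4*a^3 - 19*a^2 - 106*a - 120) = (a - 1)*(a + 2)*(a^3 + 2*a^2 - 23*a - 60) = (a - 1)*(a + 2)*(a + 3)*(a^2 - a - 20) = (a - 5)*(a - 1)*(a + 2)*(a + 3)*(a + 4)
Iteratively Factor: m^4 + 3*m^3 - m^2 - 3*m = (m - 1)*(m^3 + 4*m^2 + 3*m) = (m - 1)*(m + 1)*(m^2 + 3*m) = m*(m - 1)*(m + 1)*(m + 3)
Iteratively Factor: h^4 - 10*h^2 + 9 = (h + 1)*(h^3 - h^2 - 9*h + 9) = (h - 1)*(h + 1)*(h^2 - 9) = (h - 1)*(h + 1)*(h + 3)*(h - 3)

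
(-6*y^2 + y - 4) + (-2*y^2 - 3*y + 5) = -8*y^2 - 2*y + 1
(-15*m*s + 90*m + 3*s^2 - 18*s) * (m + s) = -15*m^2*s + 90*m^2 - 12*m*s^2 + 72*m*s + 3*s^3 - 18*s^2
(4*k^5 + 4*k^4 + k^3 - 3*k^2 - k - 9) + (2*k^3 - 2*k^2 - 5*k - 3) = 4*k^5 + 4*k^4 + 3*k^3 - 5*k^2 - 6*k - 12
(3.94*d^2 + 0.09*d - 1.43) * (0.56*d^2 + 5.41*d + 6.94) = 2.2064*d^4 + 21.3658*d^3 + 27.0297*d^2 - 7.1117*d - 9.9242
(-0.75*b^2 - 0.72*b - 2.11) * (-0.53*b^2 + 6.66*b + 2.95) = 0.3975*b^4 - 4.6134*b^3 - 5.8894*b^2 - 16.1766*b - 6.2245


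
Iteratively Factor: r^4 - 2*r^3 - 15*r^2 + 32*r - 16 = (r - 4)*(r^3 + 2*r^2 - 7*r + 4) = (r - 4)*(r + 4)*(r^2 - 2*r + 1) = (r - 4)*(r - 1)*(r + 4)*(r - 1)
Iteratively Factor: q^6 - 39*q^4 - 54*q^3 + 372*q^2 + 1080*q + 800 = (q + 2)*(q^5 - 2*q^4 - 35*q^3 + 16*q^2 + 340*q + 400) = (q - 5)*(q + 2)*(q^4 + 3*q^3 - 20*q^2 - 84*q - 80) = (q - 5)*(q + 2)^2*(q^3 + q^2 - 22*q - 40) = (q - 5)*(q + 2)^2*(q + 4)*(q^2 - 3*q - 10) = (q - 5)*(q + 2)^3*(q + 4)*(q - 5)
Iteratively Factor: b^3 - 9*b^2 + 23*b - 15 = (b - 5)*(b^2 - 4*b + 3) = (b - 5)*(b - 3)*(b - 1)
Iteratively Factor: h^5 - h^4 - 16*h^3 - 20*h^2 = (h + 2)*(h^4 - 3*h^3 - 10*h^2) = (h + 2)^2*(h^3 - 5*h^2) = h*(h + 2)^2*(h^2 - 5*h) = h^2*(h + 2)^2*(h - 5)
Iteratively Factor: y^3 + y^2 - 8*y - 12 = (y + 2)*(y^2 - y - 6) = (y - 3)*(y + 2)*(y + 2)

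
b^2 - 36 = (b - 6)*(b + 6)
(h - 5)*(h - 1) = h^2 - 6*h + 5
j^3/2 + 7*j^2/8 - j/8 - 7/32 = (j/2 + 1/4)*(j - 1/2)*(j + 7/4)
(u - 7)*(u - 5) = u^2 - 12*u + 35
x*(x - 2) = x^2 - 2*x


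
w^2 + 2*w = w*(w + 2)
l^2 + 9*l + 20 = (l + 4)*(l + 5)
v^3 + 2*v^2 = v^2*(v + 2)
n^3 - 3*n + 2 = (n - 1)^2*(n + 2)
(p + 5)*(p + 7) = p^2 + 12*p + 35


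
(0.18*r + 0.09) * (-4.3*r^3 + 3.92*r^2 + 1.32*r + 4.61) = -0.774*r^4 + 0.3186*r^3 + 0.5904*r^2 + 0.9486*r + 0.4149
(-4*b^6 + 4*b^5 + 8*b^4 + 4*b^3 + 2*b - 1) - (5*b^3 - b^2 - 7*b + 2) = -4*b^6 + 4*b^5 + 8*b^4 - b^3 + b^2 + 9*b - 3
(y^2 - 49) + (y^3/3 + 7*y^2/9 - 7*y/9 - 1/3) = y^3/3 + 16*y^2/9 - 7*y/9 - 148/3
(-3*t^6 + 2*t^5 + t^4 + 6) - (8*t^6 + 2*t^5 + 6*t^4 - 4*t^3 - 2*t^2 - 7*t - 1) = -11*t^6 - 5*t^4 + 4*t^3 + 2*t^2 + 7*t + 7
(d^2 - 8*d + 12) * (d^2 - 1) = d^4 - 8*d^3 + 11*d^2 + 8*d - 12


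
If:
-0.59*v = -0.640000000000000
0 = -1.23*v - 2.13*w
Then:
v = 1.08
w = -0.63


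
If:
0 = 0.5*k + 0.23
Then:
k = -0.46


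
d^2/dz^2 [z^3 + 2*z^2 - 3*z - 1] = 6*z + 4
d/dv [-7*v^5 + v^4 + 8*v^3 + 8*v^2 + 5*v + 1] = -35*v^4 + 4*v^3 + 24*v^2 + 16*v + 5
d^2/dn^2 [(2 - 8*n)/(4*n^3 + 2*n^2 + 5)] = 8*(-8*n^2*(3*n + 1)^2*(4*n - 1) + (24*n^2 + 8*n + (4*n - 1)*(6*n + 1))*(4*n^3 + 2*n^2 + 5))/(4*n^3 + 2*n^2 + 5)^3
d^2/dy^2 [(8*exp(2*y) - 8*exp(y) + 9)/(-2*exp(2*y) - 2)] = 2*(2*exp(4*y) - exp(3*y) - 12*exp(2*y) + exp(y) + 2)*exp(y)/(exp(6*y) + 3*exp(4*y) + 3*exp(2*y) + 1)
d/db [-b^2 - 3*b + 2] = -2*b - 3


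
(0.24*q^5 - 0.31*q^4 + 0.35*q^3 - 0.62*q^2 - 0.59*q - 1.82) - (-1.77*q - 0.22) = 0.24*q^5 - 0.31*q^4 + 0.35*q^3 - 0.62*q^2 + 1.18*q - 1.6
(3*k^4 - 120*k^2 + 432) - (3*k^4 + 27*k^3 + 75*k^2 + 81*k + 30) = -27*k^3 - 195*k^2 - 81*k + 402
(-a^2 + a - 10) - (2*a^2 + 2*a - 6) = -3*a^2 - a - 4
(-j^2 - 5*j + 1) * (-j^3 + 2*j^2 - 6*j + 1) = j^5 + 3*j^4 - 5*j^3 + 31*j^2 - 11*j + 1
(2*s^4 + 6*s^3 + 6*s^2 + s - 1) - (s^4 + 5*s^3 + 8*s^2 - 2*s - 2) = s^4 + s^3 - 2*s^2 + 3*s + 1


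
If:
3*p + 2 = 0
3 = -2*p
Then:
No Solution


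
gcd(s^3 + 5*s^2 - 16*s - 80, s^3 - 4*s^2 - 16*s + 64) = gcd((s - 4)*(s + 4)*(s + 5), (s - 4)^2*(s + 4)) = s^2 - 16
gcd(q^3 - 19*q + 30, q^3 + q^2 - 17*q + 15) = q^2 + 2*q - 15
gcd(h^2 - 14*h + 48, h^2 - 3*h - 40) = h - 8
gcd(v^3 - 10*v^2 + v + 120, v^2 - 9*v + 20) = v - 5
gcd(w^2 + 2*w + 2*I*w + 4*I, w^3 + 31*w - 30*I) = 1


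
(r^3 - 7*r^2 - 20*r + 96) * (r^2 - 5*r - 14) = r^5 - 12*r^4 + r^3 + 294*r^2 - 200*r - 1344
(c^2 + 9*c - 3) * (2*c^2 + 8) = 2*c^4 + 18*c^3 + 2*c^2 + 72*c - 24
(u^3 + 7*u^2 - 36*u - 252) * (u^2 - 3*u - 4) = u^5 + 4*u^4 - 61*u^3 - 172*u^2 + 900*u + 1008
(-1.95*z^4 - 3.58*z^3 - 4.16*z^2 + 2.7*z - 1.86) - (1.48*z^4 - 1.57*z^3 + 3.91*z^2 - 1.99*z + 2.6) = -3.43*z^4 - 2.01*z^3 - 8.07*z^2 + 4.69*z - 4.46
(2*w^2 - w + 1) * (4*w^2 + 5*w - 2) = 8*w^4 + 6*w^3 - 5*w^2 + 7*w - 2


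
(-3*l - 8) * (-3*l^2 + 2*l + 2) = 9*l^3 + 18*l^2 - 22*l - 16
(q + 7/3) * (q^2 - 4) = q^3 + 7*q^2/3 - 4*q - 28/3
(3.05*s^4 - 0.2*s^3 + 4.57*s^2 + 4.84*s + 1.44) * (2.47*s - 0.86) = 7.5335*s^5 - 3.117*s^4 + 11.4599*s^3 + 8.0246*s^2 - 0.6056*s - 1.2384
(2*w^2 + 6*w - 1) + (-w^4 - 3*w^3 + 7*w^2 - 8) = -w^4 - 3*w^3 + 9*w^2 + 6*w - 9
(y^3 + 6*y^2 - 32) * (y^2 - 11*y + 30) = y^5 - 5*y^4 - 36*y^3 + 148*y^2 + 352*y - 960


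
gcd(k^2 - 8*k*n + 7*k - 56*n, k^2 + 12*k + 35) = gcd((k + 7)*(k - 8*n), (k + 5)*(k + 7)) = k + 7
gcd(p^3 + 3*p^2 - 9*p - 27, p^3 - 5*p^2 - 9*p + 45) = p^2 - 9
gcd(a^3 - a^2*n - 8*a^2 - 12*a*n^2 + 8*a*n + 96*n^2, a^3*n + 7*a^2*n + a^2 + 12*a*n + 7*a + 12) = 1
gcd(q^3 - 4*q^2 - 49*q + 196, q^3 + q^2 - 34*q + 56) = q^2 + 3*q - 28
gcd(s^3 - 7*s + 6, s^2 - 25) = 1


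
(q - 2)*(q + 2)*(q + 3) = q^3 + 3*q^2 - 4*q - 12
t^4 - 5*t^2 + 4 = (t - 2)*(t - 1)*(t + 1)*(t + 2)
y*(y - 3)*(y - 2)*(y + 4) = y^4 - y^3 - 14*y^2 + 24*y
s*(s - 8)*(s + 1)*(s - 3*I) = s^4 - 7*s^3 - 3*I*s^3 - 8*s^2 + 21*I*s^2 + 24*I*s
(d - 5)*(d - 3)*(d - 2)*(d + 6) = d^4 - 4*d^3 - 29*d^2 + 156*d - 180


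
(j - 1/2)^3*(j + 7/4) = j^4 + j^3/4 - 15*j^2/8 + 19*j/16 - 7/32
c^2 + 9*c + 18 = (c + 3)*(c + 6)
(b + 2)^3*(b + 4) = b^4 + 10*b^3 + 36*b^2 + 56*b + 32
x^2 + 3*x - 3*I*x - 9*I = (x + 3)*(x - 3*I)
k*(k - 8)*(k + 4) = k^3 - 4*k^2 - 32*k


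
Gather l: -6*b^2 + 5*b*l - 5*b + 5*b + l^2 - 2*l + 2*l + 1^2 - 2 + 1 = -6*b^2 + 5*b*l + l^2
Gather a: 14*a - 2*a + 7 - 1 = 12*a + 6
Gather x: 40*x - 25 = 40*x - 25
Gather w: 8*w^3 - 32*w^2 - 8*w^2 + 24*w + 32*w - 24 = 8*w^3 - 40*w^2 + 56*w - 24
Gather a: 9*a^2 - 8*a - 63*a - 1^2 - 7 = 9*a^2 - 71*a - 8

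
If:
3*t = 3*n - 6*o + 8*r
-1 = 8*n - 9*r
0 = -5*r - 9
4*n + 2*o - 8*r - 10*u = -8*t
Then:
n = -43/20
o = -5*u/7 - 249/70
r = -9/5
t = 10*u/7 + 23/140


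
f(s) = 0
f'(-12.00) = 0.00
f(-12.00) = 0.00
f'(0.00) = 0.00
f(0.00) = 0.00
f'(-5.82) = 0.00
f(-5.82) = 0.00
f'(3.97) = 0.00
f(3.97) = 0.00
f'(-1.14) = 0.00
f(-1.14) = 0.00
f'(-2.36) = 0.00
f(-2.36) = 0.00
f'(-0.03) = 0.00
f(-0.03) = 0.00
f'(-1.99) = 0.00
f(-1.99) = 0.00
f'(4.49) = 0.00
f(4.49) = 0.00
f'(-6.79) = 0.00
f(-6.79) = 0.00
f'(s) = 0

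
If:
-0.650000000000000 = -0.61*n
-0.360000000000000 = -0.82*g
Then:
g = 0.44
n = 1.07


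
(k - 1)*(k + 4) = k^2 + 3*k - 4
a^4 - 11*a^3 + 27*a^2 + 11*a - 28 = (a - 7)*(a - 4)*(a - 1)*(a + 1)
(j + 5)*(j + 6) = j^2 + 11*j + 30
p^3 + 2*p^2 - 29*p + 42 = (p - 3)*(p - 2)*(p + 7)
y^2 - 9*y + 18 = (y - 6)*(y - 3)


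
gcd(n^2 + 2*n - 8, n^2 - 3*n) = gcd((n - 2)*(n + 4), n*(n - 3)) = 1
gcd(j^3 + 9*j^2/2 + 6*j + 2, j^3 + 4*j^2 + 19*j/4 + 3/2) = j^2 + 5*j/2 + 1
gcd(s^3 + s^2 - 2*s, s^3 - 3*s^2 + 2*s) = s^2 - s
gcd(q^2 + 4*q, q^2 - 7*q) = q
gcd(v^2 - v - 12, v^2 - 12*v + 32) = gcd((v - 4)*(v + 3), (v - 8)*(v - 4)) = v - 4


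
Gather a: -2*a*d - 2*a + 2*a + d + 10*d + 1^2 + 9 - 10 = -2*a*d + 11*d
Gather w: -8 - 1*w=-w - 8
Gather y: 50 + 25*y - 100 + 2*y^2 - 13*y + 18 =2*y^2 + 12*y - 32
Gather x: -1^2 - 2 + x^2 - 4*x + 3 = x^2 - 4*x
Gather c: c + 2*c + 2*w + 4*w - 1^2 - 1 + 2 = 3*c + 6*w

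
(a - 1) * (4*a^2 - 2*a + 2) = 4*a^3 - 6*a^2 + 4*a - 2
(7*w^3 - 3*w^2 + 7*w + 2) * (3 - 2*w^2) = -14*w^5 + 6*w^4 + 7*w^3 - 13*w^2 + 21*w + 6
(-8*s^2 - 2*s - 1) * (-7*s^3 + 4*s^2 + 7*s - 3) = 56*s^5 - 18*s^4 - 57*s^3 + 6*s^2 - s + 3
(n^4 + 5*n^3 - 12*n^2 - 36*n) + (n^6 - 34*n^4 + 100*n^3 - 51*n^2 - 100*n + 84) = n^6 - 33*n^4 + 105*n^3 - 63*n^2 - 136*n + 84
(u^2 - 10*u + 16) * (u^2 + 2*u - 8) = u^4 - 8*u^3 - 12*u^2 + 112*u - 128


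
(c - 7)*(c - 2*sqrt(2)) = c^2 - 7*c - 2*sqrt(2)*c + 14*sqrt(2)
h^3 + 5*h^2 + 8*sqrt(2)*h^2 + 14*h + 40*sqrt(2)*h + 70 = (h + 5)*(h + sqrt(2))*(h + 7*sqrt(2))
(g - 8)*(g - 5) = g^2 - 13*g + 40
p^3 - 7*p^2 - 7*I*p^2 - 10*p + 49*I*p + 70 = (p - 7)*(p - 5*I)*(p - 2*I)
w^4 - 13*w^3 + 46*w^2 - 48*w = w*(w - 8)*(w - 3)*(w - 2)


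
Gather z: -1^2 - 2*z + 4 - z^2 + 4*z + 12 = -z^2 + 2*z + 15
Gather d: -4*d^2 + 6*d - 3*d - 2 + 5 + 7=-4*d^2 + 3*d + 10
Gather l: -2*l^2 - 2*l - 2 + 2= -2*l^2 - 2*l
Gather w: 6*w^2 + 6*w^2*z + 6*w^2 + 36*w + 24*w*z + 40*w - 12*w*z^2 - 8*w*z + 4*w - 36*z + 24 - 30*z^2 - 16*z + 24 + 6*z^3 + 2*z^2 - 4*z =w^2*(6*z + 12) + w*(-12*z^2 + 16*z + 80) + 6*z^3 - 28*z^2 - 56*z + 48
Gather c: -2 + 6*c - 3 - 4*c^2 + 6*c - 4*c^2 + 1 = -8*c^2 + 12*c - 4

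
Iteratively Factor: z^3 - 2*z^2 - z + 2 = (z - 1)*(z^2 - z - 2) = (z - 2)*(z - 1)*(z + 1)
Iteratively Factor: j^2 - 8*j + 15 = (j - 5)*(j - 3)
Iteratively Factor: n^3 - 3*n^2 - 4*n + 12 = (n - 3)*(n^2 - 4) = (n - 3)*(n - 2)*(n + 2)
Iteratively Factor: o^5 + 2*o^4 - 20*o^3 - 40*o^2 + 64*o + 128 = (o + 2)*(o^4 - 20*o^2 + 64) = (o + 2)*(o + 4)*(o^3 - 4*o^2 - 4*o + 16) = (o - 2)*(o + 2)*(o + 4)*(o^2 - 2*o - 8) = (o - 2)*(o + 2)^2*(o + 4)*(o - 4)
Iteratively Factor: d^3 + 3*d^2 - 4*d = (d - 1)*(d^2 + 4*d) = (d - 1)*(d + 4)*(d)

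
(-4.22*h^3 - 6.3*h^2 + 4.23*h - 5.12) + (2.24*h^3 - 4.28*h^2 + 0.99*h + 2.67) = -1.98*h^3 - 10.58*h^2 + 5.22*h - 2.45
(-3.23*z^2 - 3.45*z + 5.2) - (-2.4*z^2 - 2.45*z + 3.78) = -0.83*z^2 - 1.0*z + 1.42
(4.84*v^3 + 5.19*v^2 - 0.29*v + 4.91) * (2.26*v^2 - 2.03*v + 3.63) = 10.9384*v^5 + 1.9042*v^4 + 6.3781*v^3 + 30.525*v^2 - 11.02*v + 17.8233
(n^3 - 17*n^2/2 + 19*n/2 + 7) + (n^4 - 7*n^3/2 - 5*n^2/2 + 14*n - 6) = n^4 - 5*n^3/2 - 11*n^2 + 47*n/2 + 1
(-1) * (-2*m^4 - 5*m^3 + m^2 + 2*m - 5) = 2*m^4 + 5*m^3 - m^2 - 2*m + 5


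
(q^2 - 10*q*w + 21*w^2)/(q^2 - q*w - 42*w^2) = (q - 3*w)/(q + 6*w)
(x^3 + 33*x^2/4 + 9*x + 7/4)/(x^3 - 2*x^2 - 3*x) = (4*x^2 + 29*x + 7)/(4*x*(x - 3))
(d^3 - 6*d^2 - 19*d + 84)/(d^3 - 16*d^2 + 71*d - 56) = (d^2 + d - 12)/(d^2 - 9*d + 8)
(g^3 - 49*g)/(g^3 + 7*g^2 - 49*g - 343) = g/(g + 7)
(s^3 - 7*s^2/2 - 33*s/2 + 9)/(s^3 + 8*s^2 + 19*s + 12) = (s^2 - 13*s/2 + 3)/(s^2 + 5*s + 4)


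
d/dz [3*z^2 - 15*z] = 6*z - 15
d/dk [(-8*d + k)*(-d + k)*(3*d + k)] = -19*d^2 - 12*d*k + 3*k^2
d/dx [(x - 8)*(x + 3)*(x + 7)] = 3*x^2 + 4*x - 59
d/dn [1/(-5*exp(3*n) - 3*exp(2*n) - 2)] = (15*exp(n) + 6)*exp(2*n)/(5*exp(3*n) + 3*exp(2*n) + 2)^2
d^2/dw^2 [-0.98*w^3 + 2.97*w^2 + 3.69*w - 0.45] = 5.94 - 5.88*w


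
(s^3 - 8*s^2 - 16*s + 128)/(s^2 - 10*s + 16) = (s^2 - 16)/(s - 2)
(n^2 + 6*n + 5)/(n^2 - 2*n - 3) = (n + 5)/(n - 3)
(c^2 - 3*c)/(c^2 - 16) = c*(c - 3)/(c^2 - 16)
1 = 1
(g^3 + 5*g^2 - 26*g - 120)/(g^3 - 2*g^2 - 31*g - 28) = (g^2 + g - 30)/(g^2 - 6*g - 7)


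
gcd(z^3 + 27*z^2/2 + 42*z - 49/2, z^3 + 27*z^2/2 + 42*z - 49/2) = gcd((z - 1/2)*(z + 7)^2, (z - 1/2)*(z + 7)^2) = z^3 + 27*z^2/2 + 42*z - 49/2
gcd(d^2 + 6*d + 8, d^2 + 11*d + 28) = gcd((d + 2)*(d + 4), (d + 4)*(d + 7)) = d + 4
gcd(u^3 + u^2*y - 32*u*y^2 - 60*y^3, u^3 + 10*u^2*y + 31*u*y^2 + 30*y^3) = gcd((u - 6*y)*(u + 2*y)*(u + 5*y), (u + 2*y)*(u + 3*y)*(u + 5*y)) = u^2 + 7*u*y + 10*y^2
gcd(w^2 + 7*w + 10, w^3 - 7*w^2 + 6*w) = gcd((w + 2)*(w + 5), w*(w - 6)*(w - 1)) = 1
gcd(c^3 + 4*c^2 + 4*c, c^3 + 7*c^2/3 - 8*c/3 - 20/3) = c^2 + 4*c + 4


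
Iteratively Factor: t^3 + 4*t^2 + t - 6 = (t + 3)*(t^2 + t - 2) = (t + 2)*(t + 3)*(t - 1)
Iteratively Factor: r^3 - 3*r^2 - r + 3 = (r - 3)*(r^2 - 1) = (r - 3)*(r - 1)*(r + 1)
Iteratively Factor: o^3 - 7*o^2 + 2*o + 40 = (o - 5)*(o^2 - 2*o - 8) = (o - 5)*(o + 2)*(o - 4)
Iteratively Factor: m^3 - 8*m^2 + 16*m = (m - 4)*(m^2 - 4*m) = m*(m - 4)*(m - 4)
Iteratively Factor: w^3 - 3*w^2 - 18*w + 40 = (w - 2)*(w^2 - w - 20) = (w - 5)*(w - 2)*(w + 4)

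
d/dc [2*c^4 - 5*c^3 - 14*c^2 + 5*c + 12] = 8*c^3 - 15*c^2 - 28*c + 5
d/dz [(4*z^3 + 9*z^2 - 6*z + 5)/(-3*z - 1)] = 3*(-8*z^3 - 13*z^2 - 6*z + 7)/(9*z^2 + 6*z + 1)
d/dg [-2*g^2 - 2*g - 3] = -4*g - 2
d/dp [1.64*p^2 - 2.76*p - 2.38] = 3.28*p - 2.76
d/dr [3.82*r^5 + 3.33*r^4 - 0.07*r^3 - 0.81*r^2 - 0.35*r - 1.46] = 19.1*r^4 + 13.32*r^3 - 0.21*r^2 - 1.62*r - 0.35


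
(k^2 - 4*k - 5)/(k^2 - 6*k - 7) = (k - 5)/(k - 7)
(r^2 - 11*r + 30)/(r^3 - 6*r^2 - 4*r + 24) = (r - 5)/(r^2 - 4)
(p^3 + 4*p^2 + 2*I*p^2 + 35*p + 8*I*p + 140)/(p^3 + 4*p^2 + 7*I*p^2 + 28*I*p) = (p - 5*I)/p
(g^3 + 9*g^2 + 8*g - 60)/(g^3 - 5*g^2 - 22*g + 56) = (g^2 + 11*g + 30)/(g^2 - 3*g - 28)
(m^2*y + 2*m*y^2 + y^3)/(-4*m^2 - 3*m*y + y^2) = y*(m + y)/(-4*m + y)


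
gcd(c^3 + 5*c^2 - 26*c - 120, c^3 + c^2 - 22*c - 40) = c^2 - c - 20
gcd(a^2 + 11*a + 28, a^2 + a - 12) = a + 4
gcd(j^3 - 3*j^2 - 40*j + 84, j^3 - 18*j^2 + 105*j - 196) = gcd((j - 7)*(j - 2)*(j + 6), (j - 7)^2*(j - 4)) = j - 7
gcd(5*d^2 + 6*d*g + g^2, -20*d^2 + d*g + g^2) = 5*d + g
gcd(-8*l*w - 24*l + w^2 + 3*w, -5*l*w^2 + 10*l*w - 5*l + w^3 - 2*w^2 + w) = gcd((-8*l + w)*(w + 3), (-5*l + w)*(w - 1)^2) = 1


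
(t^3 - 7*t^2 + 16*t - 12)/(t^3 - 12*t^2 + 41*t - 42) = (t - 2)/(t - 7)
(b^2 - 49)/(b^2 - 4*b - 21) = (b + 7)/(b + 3)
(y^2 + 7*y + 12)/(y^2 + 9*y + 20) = (y + 3)/(y + 5)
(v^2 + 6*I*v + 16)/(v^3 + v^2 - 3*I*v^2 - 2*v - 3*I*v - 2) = (v + 8*I)/(v^2 + v*(1 - I) - I)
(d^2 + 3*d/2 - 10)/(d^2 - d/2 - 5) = (d + 4)/(d + 2)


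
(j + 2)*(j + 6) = j^2 + 8*j + 12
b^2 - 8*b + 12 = (b - 6)*(b - 2)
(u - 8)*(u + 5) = u^2 - 3*u - 40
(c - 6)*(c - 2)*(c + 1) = c^3 - 7*c^2 + 4*c + 12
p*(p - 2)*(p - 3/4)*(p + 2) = p^4 - 3*p^3/4 - 4*p^2 + 3*p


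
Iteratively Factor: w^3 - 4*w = (w + 2)*(w^2 - 2*w) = (w - 2)*(w + 2)*(w)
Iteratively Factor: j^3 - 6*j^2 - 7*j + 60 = (j + 3)*(j^2 - 9*j + 20) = (j - 4)*(j + 3)*(j - 5)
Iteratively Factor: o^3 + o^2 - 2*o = (o - 1)*(o^2 + 2*o) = (o - 1)*(o + 2)*(o)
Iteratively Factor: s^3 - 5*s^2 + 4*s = (s - 1)*(s^2 - 4*s) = s*(s - 1)*(s - 4)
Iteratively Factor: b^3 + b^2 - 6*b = (b - 2)*(b^2 + 3*b) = (b - 2)*(b + 3)*(b)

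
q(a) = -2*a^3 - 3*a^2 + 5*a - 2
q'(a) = -6*a^2 - 6*a + 5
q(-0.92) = -7.58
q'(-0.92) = 5.44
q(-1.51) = -9.50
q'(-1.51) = 0.38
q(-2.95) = 8.49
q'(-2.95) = -29.52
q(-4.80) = 126.06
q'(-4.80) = -104.44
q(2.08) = -22.58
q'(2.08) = -33.44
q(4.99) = -300.25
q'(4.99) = -174.34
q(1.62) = -10.28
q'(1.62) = -20.47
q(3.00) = -68.00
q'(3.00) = -67.00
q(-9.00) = 1168.00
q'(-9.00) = -427.00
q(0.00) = -2.00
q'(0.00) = 5.00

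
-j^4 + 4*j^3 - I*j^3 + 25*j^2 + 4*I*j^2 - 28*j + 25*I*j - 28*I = (j - 7)*(j + 4)*(-I*j + 1)*(-I*j + I)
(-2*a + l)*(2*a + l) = -4*a^2 + l^2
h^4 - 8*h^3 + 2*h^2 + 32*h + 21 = (h - 7)*(h - 3)*(h + 1)^2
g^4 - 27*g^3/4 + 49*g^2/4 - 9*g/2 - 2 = (g - 4)*(g - 2)*(g - 1)*(g + 1/4)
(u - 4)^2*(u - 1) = u^3 - 9*u^2 + 24*u - 16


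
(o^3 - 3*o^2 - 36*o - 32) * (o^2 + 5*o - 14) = o^5 + 2*o^4 - 65*o^3 - 170*o^2 + 344*o + 448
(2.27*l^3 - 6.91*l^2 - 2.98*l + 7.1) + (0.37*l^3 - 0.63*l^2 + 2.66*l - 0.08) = 2.64*l^3 - 7.54*l^2 - 0.32*l + 7.02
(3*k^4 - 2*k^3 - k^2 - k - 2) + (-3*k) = 3*k^4 - 2*k^3 - k^2 - 4*k - 2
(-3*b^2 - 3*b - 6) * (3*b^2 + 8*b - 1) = -9*b^4 - 33*b^3 - 39*b^2 - 45*b + 6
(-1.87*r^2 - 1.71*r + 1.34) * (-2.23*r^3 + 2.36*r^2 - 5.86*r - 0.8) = 4.1701*r^5 - 0.5999*r^4 + 3.9344*r^3 + 14.679*r^2 - 6.4844*r - 1.072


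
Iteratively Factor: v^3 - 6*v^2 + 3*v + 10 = (v - 5)*(v^2 - v - 2) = (v - 5)*(v - 2)*(v + 1)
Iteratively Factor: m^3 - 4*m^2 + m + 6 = (m - 3)*(m^2 - m - 2) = (m - 3)*(m - 2)*(m + 1)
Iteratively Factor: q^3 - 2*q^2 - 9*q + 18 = (q - 2)*(q^2 - 9) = (q - 2)*(q + 3)*(q - 3)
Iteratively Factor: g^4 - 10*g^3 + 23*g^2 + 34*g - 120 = (g - 5)*(g^3 - 5*g^2 - 2*g + 24) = (g - 5)*(g - 3)*(g^2 - 2*g - 8) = (g - 5)*(g - 4)*(g - 3)*(g + 2)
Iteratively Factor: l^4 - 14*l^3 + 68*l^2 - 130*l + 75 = (l - 1)*(l^3 - 13*l^2 + 55*l - 75) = (l - 3)*(l - 1)*(l^2 - 10*l + 25) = (l - 5)*(l - 3)*(l - 1)*(l - 5)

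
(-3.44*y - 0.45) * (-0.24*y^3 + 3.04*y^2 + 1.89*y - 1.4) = 0.8256*y^4 - 10.3496*y^3 - 7.8696*y^2 + 3.9655*y + 0.63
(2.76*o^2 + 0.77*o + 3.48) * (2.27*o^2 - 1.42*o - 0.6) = 6.2652*o^4 - 2.1713*o^3 + 5.1502*o^2 - 5.4036*o - 2.088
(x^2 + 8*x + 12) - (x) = x^2 + 7*x + 12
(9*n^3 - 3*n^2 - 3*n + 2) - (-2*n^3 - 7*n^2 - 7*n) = 11*n^3 + 4*n^2 + 4*n + 2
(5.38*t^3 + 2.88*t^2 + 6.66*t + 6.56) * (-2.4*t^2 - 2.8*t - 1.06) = -12.912*t^5 - 21.976*t^4 - 29.7508*t^3 - 37.4448*t^2 - 25.4276*t - 6.9536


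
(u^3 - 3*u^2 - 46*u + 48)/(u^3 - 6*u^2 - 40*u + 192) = (u - 1)/(u - 4)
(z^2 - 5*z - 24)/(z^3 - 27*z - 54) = (z - 8)/(z^2 - 3*z - 18)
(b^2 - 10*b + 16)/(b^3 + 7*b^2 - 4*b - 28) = (b - 8)/(b^2 + 9*b + 14)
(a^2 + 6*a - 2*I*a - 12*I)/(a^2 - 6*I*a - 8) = (a + 6)/(a - 4*I)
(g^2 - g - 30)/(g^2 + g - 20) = (g - 6)/(g - 4)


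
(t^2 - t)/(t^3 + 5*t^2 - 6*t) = 1/(t + 6)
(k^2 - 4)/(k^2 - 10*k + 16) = (k + 2)/(k - 8)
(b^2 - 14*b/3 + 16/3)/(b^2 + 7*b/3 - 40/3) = (b - 2)/(b + 5)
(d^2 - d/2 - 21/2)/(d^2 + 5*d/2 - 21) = (d + 3)/(d + 6)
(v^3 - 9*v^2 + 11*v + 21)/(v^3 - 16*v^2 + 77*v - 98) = (v^2 - 2*v - 3)/(v^2 - 9*v + 14)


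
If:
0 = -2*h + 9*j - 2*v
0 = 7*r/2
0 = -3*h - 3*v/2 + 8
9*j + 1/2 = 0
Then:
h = 67/12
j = -1/18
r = 0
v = -35/6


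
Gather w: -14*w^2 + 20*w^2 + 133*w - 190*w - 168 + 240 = 6*w^2 - 57*w + 72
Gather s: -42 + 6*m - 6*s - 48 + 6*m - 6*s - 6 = 12*m - 12*s - 96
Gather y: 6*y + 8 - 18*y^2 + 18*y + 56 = -18*y^2 + 24*y + 64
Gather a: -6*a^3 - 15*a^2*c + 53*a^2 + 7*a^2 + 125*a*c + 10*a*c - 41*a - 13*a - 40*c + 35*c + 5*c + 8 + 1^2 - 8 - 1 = -6*a^3 + a^2*(60 - 15*c) + a*(135*c - 54)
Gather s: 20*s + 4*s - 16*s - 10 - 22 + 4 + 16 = 8*s - 12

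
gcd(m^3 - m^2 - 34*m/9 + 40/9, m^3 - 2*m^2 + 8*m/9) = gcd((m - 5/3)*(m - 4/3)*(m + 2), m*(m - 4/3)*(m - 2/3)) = m - 4/3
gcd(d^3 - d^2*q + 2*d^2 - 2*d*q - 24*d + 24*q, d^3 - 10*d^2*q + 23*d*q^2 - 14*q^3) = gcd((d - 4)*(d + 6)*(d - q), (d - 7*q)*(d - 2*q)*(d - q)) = -d + q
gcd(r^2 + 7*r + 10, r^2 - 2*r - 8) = r + 2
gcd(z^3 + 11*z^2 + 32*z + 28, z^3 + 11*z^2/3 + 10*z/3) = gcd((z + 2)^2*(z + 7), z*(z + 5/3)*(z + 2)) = z + 2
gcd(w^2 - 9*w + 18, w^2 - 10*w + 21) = w - 3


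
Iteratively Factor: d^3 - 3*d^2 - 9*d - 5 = (d + 1)*(d^2 - 4*d - 5) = (d + 1)^2*(d - 5)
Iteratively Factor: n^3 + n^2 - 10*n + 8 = (n + 4)*(n^2 - 3*n + 2) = (n - 1)*(n + 4)*(n - 2)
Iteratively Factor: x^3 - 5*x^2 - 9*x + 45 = (x + 3)*(x^2 - 8*x + 15) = (x - 5)*(x + 3)*(x - 3)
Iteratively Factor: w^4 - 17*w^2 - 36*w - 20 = (w - 5)*(w^3 + 5*w^2 + 8*w + 4) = (w - 5)*(w + 2)*(w^2 + 3*w + 2) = (w - 5)*(w + 1)*(w + 2)*(w + 2)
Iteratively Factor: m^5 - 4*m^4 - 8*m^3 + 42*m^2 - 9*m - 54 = (m - 2)*(m^4 - 2*m^3 - 12*m^2 + 18*m + 27) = (m - 2)*(m + 1)*(m^3 - 3*m^2 - 9*m + 27) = (m - 3)*(m - 2)*(m + 1)*(m^2 - 9) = (m - 3)^2*(m - 2)*(m + 1)*(m + 3)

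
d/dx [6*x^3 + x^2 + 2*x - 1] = 18*x^2 + 2*x + 2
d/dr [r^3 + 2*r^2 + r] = 3*r^2 + 4*r + 1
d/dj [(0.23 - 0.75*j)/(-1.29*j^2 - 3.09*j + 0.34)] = (-0.9675*j^2 + 0.5934*j + 0.4557)/(1.6641*j^4 + 7.9722*j^3 + 8.6709*j^2 - 2.1012*j + 0.1156)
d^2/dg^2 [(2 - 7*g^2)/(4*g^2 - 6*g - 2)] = 3*(-14*g^3 - 6*g^2 - 12*g + 5)/(8*g^6 - 36*g^5 + 42*g^4 + 9*g^3 - 21*g^2 - 9*g - 1)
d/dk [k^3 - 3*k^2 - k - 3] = 3*k^2 - 6*k - 1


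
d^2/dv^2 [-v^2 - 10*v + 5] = -2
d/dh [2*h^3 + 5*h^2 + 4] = 2*h*(3*h + 5)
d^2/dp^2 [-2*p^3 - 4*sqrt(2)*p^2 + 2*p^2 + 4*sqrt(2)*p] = -12*p - 8*sqrt(2) + 4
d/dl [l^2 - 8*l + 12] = 2*l - 8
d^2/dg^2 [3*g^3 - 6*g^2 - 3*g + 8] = 18*g - 12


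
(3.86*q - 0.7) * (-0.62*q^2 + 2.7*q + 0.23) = -2.3932*q^3 + 10.856*q^2 - 1.0022*q - 0.161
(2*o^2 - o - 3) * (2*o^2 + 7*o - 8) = 4*o^4 + 12*o^3 - 29*o^2 - 13*o + 24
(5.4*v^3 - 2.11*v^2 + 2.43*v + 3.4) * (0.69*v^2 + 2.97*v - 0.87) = 3.726*v^5 + 14.5821*v^4 - 9.288*v^3 + 11.3988*v^2 + 7.9839*v - 2.958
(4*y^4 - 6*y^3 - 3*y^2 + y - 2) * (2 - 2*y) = -8*y^5 + 20*y^4 - 6*y^3 - 8*y^2 + 6*y - 4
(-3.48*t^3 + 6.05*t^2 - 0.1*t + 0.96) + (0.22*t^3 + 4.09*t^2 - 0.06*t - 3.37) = -3.26*t^3 + 10.14*t^2 - 0.16*t - 2.41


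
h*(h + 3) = h^2 + 3*h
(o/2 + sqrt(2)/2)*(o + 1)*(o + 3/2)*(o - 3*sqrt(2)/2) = o^4/2 - sqrt(2)*o^3/4 + 5*o^3/4 - 5*sqrt(2)*o^2/8 - 3*o^2/4 - 15*o/4 - 3*sqrt(2)*o/8 - 9/4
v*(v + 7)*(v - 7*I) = v^3 + 7*v^2 - 7*I*v^2 - 49*I*v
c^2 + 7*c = c*(c + 7)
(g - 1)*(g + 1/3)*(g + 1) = g^3 + g^2/3 - g - 1/3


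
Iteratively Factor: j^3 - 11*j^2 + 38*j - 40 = (j - 4)*(j^2 - 7*j + 10) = (j - 4)*(j - 2)*(j - 5)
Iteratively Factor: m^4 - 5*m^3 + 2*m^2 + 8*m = (m)*(m^3 - 5*m^2 + 2*m + 8) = m*(m - 2)*(m^2 - 3*m - 4) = m*(m - 2)*(m + 1)*(m - 4)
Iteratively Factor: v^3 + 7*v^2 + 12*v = (v + 3)*(v^2 + 4*v) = (v + 3)*(v + 4)*(v)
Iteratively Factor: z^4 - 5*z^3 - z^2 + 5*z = (z - 5)*(z^3 - z) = (z - 5)*(z + 1)*(z^2 - z) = (z - 5)*(z - 1)*(z + 1)*(z)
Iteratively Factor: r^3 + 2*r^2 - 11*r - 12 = (r + 4)*(r^2 - 2*r - 3) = (r + 1)*(r + 4)*(r - 3)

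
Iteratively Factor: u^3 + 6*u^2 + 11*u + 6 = (u + 3)*(u^2 + 3*u + 2) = (u + 1)*(u + 3)*(u + 2)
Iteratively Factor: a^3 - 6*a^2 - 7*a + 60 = (a - 5)*(a^2 - a - 12) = (a - 5)*(a - 4)*(a + 3)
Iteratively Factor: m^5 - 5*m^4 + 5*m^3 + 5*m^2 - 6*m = (m - 3)*(m^4 - 2*m^3 - m^2 + 2*m) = (m - 3)*(m + 1)*(m^3 - 3*m^2 + 2*m) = m*(m - 3)*(m + 1)*(m^2 - 3*m + 2) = m*(m - 3)*(m - 2)*(m + 1)*(m - 1)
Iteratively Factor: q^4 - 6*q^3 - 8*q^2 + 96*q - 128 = (q - 4)*(q^3 - 2*q^2 - 16*q + 32) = (q - 4)^2*(q^2 + 2*q - 8) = (q - 4)^2*(q + 4)*(q - 2)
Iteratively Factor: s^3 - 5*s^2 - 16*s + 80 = (s - 5)*(s^2 - 16) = (s - 5)*(s + 4)*(s - 4)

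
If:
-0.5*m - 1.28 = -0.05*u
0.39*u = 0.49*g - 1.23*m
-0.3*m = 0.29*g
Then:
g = 1.83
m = -1.77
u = 7.89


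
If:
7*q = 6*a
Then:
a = 7*q/6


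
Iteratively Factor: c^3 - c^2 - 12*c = (c - 4)*(c^2 + 3*c) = (c - 4)*(c + 3)*(c)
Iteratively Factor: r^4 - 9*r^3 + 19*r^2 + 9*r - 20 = (r - 1)*(r^3 - 8*r^2 + 11*r + 20) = (r - 1)*(r + 1)*(r^2 - 9*r + 20) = (r - 4)*(r - 1)*(r + 1)*(r - 5)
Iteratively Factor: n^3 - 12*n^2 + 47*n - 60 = (n - 4)*(n^2 - 8*n + 15) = (n - 5)*(n - 4)*(n - 3)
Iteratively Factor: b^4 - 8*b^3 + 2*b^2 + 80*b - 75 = (b - 5)*(b^3 - 3*b^2 - 13*b + 15) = (b - 5)^2*(b^2 + 2*b - 3) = (b - 5)^2*(b - 1)*(b + 3)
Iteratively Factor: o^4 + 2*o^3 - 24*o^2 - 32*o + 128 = (o - 4)*(o^3 + 6*o^2 - 32) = (o - 4)*(o - 2)*(o^2 + 8*o + 16) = (o - 4)*(o - 2)*(o + 4)*(o + 4)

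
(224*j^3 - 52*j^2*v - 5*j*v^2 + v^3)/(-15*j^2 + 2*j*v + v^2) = (224*j^3 - 52*j^2*v - 5*j*v^2 + v^3)/(-15*j^2 + 2*j*v + v^2)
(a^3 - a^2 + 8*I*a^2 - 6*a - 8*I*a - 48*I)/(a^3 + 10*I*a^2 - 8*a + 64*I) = (a^2 - a - 6)/(a^2 + 2*I*a + 8)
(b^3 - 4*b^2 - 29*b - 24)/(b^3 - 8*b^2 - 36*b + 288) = (b^2 + 4*b + 3)/(b^2 - 36)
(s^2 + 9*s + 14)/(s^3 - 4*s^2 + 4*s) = (s^2 + 9*s + 14)/(s*(s^2 - 4*s + 4))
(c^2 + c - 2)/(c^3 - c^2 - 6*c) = (c - 1)/(c*(c - 3))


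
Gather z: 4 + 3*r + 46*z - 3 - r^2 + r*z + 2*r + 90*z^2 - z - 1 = -r^2 + 5*r + 90*z^2 + z*(r + 45)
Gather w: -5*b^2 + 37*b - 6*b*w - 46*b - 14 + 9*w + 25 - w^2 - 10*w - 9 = -5*b^2 - 9*b - w^2 + w*(-6*b - 1) + 2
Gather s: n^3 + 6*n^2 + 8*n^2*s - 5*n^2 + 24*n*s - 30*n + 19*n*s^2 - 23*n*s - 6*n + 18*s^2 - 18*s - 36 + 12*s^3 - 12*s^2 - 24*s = n^3 + n^2 - 36*n + 12*s^3 + s^2*(19*n + 6) + s*(8*n^2 + n - 42) - 36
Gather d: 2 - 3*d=2 - 3*d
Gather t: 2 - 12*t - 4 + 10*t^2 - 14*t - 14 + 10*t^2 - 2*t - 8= 20*t^2 - 28*t - 24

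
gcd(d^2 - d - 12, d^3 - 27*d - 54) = d + 3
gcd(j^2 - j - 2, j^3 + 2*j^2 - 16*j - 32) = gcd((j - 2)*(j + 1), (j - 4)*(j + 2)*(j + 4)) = 1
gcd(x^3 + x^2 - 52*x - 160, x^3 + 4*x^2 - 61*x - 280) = x^2 - 3*x - 40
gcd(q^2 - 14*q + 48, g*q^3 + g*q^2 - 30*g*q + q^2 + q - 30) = 1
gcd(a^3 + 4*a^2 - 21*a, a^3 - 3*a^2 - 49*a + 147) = a^2 + 4*a - 21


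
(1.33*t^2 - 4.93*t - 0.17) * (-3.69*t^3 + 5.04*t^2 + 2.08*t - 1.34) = -4.9077*t^5 + 24.8949*t^4 - 21.4535*t^3 - 12.8934*t^2 + 6.2526*t + 0.2278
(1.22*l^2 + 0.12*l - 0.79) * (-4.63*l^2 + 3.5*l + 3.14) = -5.6486*l^4 + 3.7144*l^3 + 7.9085*l^2 - 2.3882*l - 2.4806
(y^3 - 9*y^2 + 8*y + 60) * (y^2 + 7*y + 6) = y^5 - 2*y^4 - 49*y^3 + 62*y^2 + 468*y + 360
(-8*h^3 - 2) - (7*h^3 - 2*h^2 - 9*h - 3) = -15*h^3 + 2*h^2 + 9*h + 1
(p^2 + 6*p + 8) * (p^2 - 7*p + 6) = p^4 - p^3 - 28*p^2 - 20*p + 48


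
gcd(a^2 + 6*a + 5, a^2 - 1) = a + 1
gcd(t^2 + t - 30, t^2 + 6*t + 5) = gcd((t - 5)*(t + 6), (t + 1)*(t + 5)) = 1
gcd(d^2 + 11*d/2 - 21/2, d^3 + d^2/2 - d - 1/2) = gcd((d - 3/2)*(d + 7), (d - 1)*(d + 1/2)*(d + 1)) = 1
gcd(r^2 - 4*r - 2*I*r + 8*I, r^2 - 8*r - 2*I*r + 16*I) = r - 2*I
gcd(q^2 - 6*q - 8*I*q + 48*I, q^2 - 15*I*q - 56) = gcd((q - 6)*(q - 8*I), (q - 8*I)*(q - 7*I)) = q - 8*I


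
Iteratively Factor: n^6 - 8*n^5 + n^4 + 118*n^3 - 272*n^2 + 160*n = (n + 4)*(n^5 - 12*n^4 + 49*n^3 - 78*n^2 + 40*n) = n*(n + 4)*(n^4 - 12*n^3 + 49*n^2 - 78*n + 40) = n*(n - 5)*(n + 4)*(n^3 - 7*n^2 + 14*n - 8) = n*(n - 5)*(n - 4)*(n + 4)*(n^2 - 3*n + 2) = n*(n - 5)*(n - 4)*(n - 1)*(n + 4)*(n - 2)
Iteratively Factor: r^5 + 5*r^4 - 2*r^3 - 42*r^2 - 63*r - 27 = (r + 3)*(r^4 + 2*r^3 - 8*r^2 - 18*r - 9) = (r + 1)*(r + 3)*(r^3 + r^2 - 9*r - 9) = (r + 1)*(r + 3)^2*(r^2 - 2*r - 3) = (r - 3)*(r + 1)*(r + 3)^2*(r + 1)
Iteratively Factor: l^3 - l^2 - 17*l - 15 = (l + 1)*(l^2 - 2*l - 15) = (l - 5)*(l + 1)*(l + 3)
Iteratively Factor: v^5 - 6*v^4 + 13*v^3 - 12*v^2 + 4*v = (v - 2)*(v^4 - 4*v^3 + 5*v^2 - 2*v) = (v - 2)*(v - 1)*(v^3 - 3*v^2 + 2*v) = (v - 2)^2*(v - 1)*(v^2 - v) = v*(v - 2)^2*(v - 1)*(v - 1)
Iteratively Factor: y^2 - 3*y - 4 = (y + 1)*(y - 4)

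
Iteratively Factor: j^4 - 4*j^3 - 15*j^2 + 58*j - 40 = (j + 4)*(j^3 - 8*j^2 + 17*j - 10) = (j - 1)*(j + 4)*(j^2 - 7*j + 10) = (j - 2)*(j - 1)*(j + 4)*(j - 5)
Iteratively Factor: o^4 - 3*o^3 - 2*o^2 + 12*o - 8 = (o + 2)*(o^3 - 5*o^2 + 8*o - 4) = (o - 2)*(o + 2)*(o^2 - 3*o + 2) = (o - 2)^2*(o + 2)*(o - 1)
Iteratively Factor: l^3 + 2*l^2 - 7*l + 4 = (l + 4)*(l^2 - 2*l + 1) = (l - 1)*(l + 4)*(l - 1)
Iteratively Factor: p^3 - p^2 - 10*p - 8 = (p - 4)*(p^2 + 3*p + 2) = (p - 4)*(p + 1)*(p + 2)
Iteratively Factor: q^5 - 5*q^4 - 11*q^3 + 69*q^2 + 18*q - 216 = (q + 2)*(q^4 - 7*q^3 + 3*q^2 + 63*q - 108) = (q + 2)*(q + 3)*(q^3 - 10*q^2 + 33*q - 36) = (q - 4)*(q + 2)*(q + 3)*(q^2 - 6*q + 9) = (q - 4)*(q - 3)*(q + 2)*(q + 3)*(q - 3)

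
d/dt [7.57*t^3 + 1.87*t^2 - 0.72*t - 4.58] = 22.71*t^2 + 3.74*t - 0.72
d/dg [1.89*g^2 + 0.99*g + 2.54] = 3.78*g + 0.99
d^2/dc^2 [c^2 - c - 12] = 2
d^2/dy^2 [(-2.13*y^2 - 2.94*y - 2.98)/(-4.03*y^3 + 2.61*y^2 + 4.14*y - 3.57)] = (69.186234*y^6 + 286.489476*y^5 + 608.455848*y^4 - 838.408626*y^3 - 565.00983*y^2 + 100.323432*y + 298.884006)/(65.450827*y^9 - 127.166247*y^8 - 119.353689*y^7 + 417.43503*y^6 - 102.690504*y^5 - 418.621041*y^4 + 314.579565*y^3 + 83.772549*y^2 - 158.291658*y + 45.499293)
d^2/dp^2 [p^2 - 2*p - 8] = 2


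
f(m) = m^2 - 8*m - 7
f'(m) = 2*m - 8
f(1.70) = -17.71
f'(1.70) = -4.60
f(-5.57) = 68.58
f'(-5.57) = -19.14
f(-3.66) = 35.68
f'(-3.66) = -15.32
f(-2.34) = 17.20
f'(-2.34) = -12.68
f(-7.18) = 101.99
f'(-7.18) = -22.36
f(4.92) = -22.15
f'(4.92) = 1.84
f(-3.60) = 34.76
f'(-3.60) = -15.20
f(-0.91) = 1.11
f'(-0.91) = -9.82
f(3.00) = -22.00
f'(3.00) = -2.00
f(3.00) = -22.00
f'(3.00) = -2.00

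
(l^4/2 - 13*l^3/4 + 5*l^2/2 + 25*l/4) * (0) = 0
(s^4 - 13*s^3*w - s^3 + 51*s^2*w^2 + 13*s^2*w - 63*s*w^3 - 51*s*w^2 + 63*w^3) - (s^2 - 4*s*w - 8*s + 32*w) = s^4 - 13*s^3*w - s^3 + 51*s^2*w^2 + 13*s^2*w - s^2 - 63*s*w^3 - 51*s*w^2 + 4*s*w + 8*s + 63*w^3 - 32*w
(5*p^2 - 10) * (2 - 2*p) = -10*p^3 + 10*p^2 + 20*p - 20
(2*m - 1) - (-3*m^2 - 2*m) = 3*m^2 + 4*m - 1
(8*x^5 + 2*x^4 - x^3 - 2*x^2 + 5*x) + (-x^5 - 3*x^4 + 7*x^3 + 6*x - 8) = 7*x^5 - x^4 + 6*x^3 - 2*x^2 + 11*x - 8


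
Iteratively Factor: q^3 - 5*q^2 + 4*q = (q)*(q^2 - 5*q + 4) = q*(q - 1)*(q - 4)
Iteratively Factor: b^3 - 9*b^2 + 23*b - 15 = (b - 1)*(b^2 - 8*b + 15) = (b - 5)*(b - 1)*(b - 3)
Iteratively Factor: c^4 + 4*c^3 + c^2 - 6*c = (c + 3)*(c^3 + c^2 - 2*c) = (c - 1)*(c + 3)*(c^2 + 2*c) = c*(c - 1)*(c + 3)*(c + 2)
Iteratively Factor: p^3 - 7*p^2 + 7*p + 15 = (p - 3)*(p^2 - 4*p - 5) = (p - 3)*(p + 1)*(p - 5)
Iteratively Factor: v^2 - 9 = (v + 3)*(v - 3)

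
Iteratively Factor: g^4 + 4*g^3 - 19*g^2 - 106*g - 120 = (g + 2)*(g^3 + 2*g^2 - 23*g - 60) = (g + 2)*(g + 3)*(g^2 - g - 20) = (g + 2)*(g + 3)*(g + 4)*(g - 5)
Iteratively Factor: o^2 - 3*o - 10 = (o - 5)*(o + 2)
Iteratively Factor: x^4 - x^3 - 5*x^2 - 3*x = (x)*(x^3 - x^2 - 5*x - 3) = x*(x - 3)*(x^2 + 2*x + 1) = x*(x - 3)*(x + 1)*(x + 1)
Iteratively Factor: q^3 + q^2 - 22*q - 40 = (q + 4)*(q^2 - 3*q - 10) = (q + 2)*(q + 4)*(q - 5)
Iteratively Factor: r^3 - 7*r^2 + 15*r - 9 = (r - 3)*(r^2 - 4*r + 3) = (r - 3)^2*(r - 1)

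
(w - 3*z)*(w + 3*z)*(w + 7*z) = w^3 + 7*w^2*z - 9*w*z^2 - 63*z^3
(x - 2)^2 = x^2 - 4*x + 4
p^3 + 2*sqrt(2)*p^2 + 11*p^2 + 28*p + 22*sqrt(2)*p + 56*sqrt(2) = (p + 4)*(p + 7)*(p + 2*sqrt(2))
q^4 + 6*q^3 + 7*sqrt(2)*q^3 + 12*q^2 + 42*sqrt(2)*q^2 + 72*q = q*(q + 6)*(q + sqrt(2))*(q + 6*sqrt(2))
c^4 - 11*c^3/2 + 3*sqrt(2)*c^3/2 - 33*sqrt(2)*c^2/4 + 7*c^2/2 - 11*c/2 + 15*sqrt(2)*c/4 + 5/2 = (c - 5)*(c - 1/2)*(c + sqrt(2)/2)*(c + sqrt(2))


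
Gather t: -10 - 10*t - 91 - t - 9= -11*t - 110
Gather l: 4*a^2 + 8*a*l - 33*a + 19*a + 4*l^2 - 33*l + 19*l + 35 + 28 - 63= 4*a^2 - 14*a + 4*l^2 + l*(8*a - 14)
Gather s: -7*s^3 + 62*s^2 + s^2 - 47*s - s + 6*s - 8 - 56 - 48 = -7*s^3 + 63*s^2 - 42*s - 112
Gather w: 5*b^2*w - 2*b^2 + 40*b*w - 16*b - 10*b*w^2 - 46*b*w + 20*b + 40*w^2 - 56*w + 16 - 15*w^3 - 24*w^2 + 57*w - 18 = -2*b^2 + 4*b - 15*w^3 + w^2*(16 - 10*b) + w*(5*b^2 - 6*b + 1) - 2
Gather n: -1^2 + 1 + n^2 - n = n^2 - n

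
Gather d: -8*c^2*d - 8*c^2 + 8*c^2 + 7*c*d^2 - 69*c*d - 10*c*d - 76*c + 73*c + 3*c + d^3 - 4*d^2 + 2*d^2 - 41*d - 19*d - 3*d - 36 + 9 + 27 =d^3 + d^2*(7*c - 2) + d*(-8*c^2 - 79*c - 63)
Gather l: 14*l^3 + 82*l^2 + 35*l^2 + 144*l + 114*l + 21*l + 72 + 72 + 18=14*l^3 + 117*l^2 + 279*l + 162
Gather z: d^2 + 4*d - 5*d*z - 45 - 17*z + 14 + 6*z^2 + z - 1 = d^2 + 4*d + 6*z^2 + z*(-5*d - 16) - 32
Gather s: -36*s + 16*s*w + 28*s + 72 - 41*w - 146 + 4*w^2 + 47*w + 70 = s*(16*w - 8) + 4*w^2 + 6*w - 4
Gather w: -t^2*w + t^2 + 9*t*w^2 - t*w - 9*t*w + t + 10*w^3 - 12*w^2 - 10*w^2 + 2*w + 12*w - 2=t^2 + t + 10*w^3 + w^2*(9*t - 22) + w*(-t^2 - 10*t + 14) - 2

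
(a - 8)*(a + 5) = a^2 - 3*a - 40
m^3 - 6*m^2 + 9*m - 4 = (m - 4)*(m - 1)^2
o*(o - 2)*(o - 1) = o^3 - 3*o^2 + 2*o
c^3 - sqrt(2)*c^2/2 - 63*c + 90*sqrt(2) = (c - 5*sqrt(2))*(c - 3*sqrt(2)/2)*(c + 6*sqrt(2))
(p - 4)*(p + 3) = p^2 - p - 12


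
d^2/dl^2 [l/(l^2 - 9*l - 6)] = 2*(-l*(2*l - 9)^2 + 3*(3 - l)*(-l^2 + 9*l + 6))/(-l^2 + 9*l + 6)^3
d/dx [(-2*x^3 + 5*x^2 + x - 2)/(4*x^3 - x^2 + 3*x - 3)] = (-18*x^4 - 20*x^3 + 58*x^2 - 34*x + 3)/(16*x^6 - 8*x^5 + 25*x^4 - 30*x^3 + 15*x^2 - 18*x + 9)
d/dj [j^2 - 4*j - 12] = 2*j - 4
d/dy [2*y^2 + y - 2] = 4*y + 1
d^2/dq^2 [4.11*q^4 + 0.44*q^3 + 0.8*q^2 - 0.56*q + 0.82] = 49.32*q^2 + 2.64*q + 1.6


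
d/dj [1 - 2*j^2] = -4*j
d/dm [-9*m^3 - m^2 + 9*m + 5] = -27*m^2 - 2*m + 9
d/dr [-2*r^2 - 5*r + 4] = -4*r - 5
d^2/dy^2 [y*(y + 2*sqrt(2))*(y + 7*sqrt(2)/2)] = 6*y + 11*sqrt(2)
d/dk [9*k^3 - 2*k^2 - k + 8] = 27*k^2 - 4*k - 1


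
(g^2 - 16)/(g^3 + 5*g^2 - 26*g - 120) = (g - 4)/(g^2 + g - 30)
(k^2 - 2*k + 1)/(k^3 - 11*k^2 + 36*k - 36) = (k^2 - 2*k + 1)/(k^3 - 11*k^2 + 36*k - 36)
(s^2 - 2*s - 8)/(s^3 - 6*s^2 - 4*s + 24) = (s - 4)/(s^2 - 8*s + 12)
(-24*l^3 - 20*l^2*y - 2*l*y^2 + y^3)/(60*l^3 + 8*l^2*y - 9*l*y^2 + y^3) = (2*l + y)/(-5*l + y)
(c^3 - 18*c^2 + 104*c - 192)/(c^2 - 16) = (c^2 - 14*c + 48)/(c + 4)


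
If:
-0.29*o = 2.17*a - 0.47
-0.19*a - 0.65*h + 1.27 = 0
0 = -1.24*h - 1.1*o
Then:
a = 0.49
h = 1.81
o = -2.04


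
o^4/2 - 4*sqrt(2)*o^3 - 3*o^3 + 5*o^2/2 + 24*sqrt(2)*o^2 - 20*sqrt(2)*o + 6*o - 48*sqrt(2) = (o/2 + 1/2)*(o - 4)*(o - 3)*(o - 8*sqrt(2))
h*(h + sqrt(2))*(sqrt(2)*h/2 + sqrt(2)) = sqrt(2)*h^3/2 + h^2 + sqrt(2)*h^2 + 2*h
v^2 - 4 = (v - 2)*(v + 2)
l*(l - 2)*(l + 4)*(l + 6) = l^4 + 8*l^3 + 4*l^2 - 48*l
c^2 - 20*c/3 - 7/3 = (c - 7)*(c + 1/3)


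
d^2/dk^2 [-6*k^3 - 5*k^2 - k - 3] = -36*k - 10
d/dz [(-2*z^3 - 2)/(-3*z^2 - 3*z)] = 2/3 - 2/(3*z^2)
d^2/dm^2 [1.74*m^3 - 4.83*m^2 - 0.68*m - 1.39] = 10.44*m - 9.66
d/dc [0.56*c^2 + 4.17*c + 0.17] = 1.12*c + 4.17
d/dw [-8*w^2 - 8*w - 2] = -16*w - 8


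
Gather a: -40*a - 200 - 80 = -40*a - 280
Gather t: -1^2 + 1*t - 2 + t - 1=2*t - 4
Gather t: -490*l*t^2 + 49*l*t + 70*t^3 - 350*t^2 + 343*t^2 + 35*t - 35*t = 49*l*t + 70*t^3 + t^2*(-490*l - 7)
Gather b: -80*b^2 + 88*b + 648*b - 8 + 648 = -80*b^2 + 736*b + 640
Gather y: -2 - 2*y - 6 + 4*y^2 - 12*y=4*y^2 - 14*y - 8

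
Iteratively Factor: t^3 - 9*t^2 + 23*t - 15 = (t - 3)*(t^2 - 6*t + 5) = (t - 5)*(t - 3)*(t - 1)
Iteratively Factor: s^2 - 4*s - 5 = (s - 5)*(s + 1)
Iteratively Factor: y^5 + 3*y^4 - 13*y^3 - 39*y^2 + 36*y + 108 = (y + 3)*(y^4 - 13*y^2 + 36) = (y + 2)*(y + 3)*(y^3 - 2*y^2 - 9*y + 18) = (y - 3)*(y + 2)*(y + 3)*(y^2 + y - 6) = (y - 3)*(y - 2)*(y + 2)*(y + 3)*(y + 3)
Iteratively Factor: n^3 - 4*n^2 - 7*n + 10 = (n + 2)*(n^2 - 6*n + 5) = (n - 1)*(n + 2)*(n - 5)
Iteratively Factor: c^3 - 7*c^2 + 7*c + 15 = (c - 3)*(c^2 - 4*c - 5) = (c - 3)*(c + 1)*(c - 5)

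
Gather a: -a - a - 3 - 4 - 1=-2*a - 8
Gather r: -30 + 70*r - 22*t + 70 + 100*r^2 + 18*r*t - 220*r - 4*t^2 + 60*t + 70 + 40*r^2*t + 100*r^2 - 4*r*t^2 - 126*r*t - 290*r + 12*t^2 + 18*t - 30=r^2*(40*t + 200) + r*(-4*t^2 - 108*t - 440) + 8*t^2 + 56*t + 80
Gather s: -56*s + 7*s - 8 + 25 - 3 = 14 - 49*s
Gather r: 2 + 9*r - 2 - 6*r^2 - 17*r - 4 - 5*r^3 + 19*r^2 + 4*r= -5*r^3 + 13*r^2 - 4*r - 4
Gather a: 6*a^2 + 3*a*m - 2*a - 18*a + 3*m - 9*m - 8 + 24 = 6*a^2 + a*(3*m - 20) - 6*m + 16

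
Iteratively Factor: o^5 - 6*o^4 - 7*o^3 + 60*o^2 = (o - 5)*(o^4 - o^3 - 12*o^2) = o*(o - 5)*(o^3 - o^2 - 12*o) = o^2*(o - 5)*(o^2 - o - 12) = o^2*(o - 5)*(o - 4)*(o + 3)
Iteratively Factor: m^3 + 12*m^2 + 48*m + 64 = (m + 4)*(m^2 + 8*m + 16) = (m + 4)^2*(m + 4)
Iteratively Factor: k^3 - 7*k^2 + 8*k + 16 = (k - 4)*(k^2 - 3*k - 4) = (k - 4)*(k + 1)*(k - 4)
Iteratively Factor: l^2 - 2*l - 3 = (l + 1)*(l - 3)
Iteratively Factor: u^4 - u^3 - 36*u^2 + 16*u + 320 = (u - 4)*(u^3 + 3*u^2 - 24*u - 80) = (u - 4)*(u + 4)*(u^2 - u - 20) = (u - 4)*(u + 4)^2*(u - 5)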